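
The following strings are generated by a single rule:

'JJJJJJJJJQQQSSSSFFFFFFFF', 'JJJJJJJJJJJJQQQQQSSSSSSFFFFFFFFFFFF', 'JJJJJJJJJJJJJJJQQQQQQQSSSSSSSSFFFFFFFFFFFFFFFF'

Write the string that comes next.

JJJJJJJJJJJJJJJJJJQQQQQQQQQSSSSSSSSSSFFFFFFFFFFFFFFFFFFFF

Term n consists of 3n+3 J's, followed by 2n-1 Q's, followed by 2n S's, followed by 4n F's, where the shown terms are n = 2, 3, 4.
For the next term, n = 5, so the run lengths are 18, 9, 10, 20.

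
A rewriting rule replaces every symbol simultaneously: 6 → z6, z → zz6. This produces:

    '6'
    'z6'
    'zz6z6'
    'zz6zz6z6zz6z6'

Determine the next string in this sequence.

zz6zz6z6zz6zz6z6zz6z6zz6zz6z6zz6z6

φ(zz6zz6z6zz6z6) expands symbol-by-symbol to zz6 zz6 z6 zz6 zz6 z6 zz6 z6 zz6 zz6 z6 zz6 z6; joining the 13 pieces gives the next term.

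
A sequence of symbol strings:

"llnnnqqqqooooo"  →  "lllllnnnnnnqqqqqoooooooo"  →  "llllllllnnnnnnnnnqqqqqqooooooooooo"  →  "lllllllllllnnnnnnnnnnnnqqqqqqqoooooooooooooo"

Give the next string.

llllllllllllllnnnnnnnnnnnnnnnqqqqqqqqooooooooooooooooo

Reading off run lengths: l runs 2, 5, 8, 11; n runs 3, 6, 9, 12; q runs 4, 5, 6, 7; o runs 5, 8, 11, 14 — each is linear in n (n = 1, 2, …).
Setting n = 5 gives 14, 15, 8, 17 characters in each block.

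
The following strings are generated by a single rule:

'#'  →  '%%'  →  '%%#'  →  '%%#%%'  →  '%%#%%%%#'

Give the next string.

%%#%%%%#%%#%%

This is a Fibonacci-style word recurrence s(k) = s(k−1)·s(k−2): e.g. %%·# = %%#.
Continuing: %%#%%%%# · %%#%% gives term 6.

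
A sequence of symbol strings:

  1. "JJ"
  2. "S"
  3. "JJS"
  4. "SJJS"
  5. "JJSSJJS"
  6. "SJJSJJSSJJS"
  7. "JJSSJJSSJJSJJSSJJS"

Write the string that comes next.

From term 3 onward, concatenate the second-to-last term with the last: JJ·S = JJS, S·JJS = SJJS, …
Continuing: SJJSJJSSJJS · JJSSJJSSJJSJJSSJJS gives term 8.

SJJSJJSSJJSJJSSJJSSJJSJJSSJJS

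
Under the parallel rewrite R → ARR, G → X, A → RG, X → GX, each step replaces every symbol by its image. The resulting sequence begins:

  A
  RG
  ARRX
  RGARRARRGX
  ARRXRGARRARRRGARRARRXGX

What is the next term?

RGARRARRGXARRXRGARRARRRGARRARRARRXRGARRARRRGARRARRGXXGX

φ(ARRXRGARRARRRGARRARRXGX) expands symbol-by-symbol to RG ARR ARR GX ARR X RG ARR ARR RG ARR ARR ARR X RG ARR ARR RG ARR ARR GX X GX; joining the 23 pieces gives the next term.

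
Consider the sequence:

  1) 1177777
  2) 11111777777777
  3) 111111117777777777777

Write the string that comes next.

Each string has the form 1^{3n-1} 7^{4n+1} (n = 1, 2, …).
For the next term, n = 4, so the run lengths are 11, 17.

1111111111177777777777777777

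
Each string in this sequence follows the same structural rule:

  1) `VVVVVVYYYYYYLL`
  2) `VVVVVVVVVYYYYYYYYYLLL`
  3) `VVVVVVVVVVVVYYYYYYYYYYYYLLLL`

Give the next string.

VVVVVVVVVVVVVVVYYYYYYYYYYYYYYYLLLLL

Each string has the form V^{3n+3} Y^{3n+3} L^{n+1} (n = 1, 2, …).
At n = 4 the blocks have lengths 15, 15, 5.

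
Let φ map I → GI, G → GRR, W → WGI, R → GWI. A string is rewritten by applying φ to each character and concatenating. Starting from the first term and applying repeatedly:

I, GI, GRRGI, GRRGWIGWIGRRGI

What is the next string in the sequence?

GRRGWIGWIGRRWGIGIGRRWGIGIGRRGWIGWIGRRGI

φ(GRRGWIGWIGRRGI) expands symbol-by-symbol to GRR GWI GWI GRR WGI GI GRR WGI GI GRR GWI GWI GRR GI; joining the 14 pieces gives the next term.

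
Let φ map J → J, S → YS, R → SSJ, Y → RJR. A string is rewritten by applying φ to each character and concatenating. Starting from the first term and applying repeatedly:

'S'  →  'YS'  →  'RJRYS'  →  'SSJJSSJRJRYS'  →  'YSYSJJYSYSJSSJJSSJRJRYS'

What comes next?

Replace each of the 23 characters of YSYSJJYSYSJSSJJSSJRJRYS in place — RJR YS RJR YS J J RJR YS RJR YS J YS YS J J YS YS J SSJ J SSJ RJR YS — and concatenate.

RJRYSRJRYSJJRJRYSRJRYSJYSYSJJYSYSJSSJJSSJRJRYS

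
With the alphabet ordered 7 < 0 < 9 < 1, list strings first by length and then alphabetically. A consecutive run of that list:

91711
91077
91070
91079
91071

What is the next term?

The successor of 91071 increments the rightmost position that isn't already 1 and resets every position after it to 7.

91007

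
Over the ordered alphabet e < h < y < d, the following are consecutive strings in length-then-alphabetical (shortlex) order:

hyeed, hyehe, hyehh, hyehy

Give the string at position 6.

hyeye

Stepping forward 2 times from hyehy: hyehy → hyehd, then the target.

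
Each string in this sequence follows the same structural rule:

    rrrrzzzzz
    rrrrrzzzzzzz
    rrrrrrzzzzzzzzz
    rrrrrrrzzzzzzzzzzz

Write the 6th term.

rrrrrrrrrzzzzzzzzzzzzzzz

Term n consists of n+1 r's, followed by 2n-1 z's, where the shown terms are n = 3, 4, 5, 6.
At n = 8 the blocks have lengths 9, 15.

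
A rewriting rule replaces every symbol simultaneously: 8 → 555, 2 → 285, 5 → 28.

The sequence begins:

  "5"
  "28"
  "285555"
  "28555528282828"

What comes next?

φ(28555528282828) expands symbol-by-symbol to 285 555 28 28 28 28 285 555 285 555 285 555 285 555; joining the 14 pieces gives the next term.

28555528282828285555285555285555285555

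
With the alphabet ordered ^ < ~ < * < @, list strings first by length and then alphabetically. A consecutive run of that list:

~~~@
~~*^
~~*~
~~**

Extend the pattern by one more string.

~~*@

Treat ~~** as a base-4 numeral over the given alphabet and add one, carrying through any trailing @'s.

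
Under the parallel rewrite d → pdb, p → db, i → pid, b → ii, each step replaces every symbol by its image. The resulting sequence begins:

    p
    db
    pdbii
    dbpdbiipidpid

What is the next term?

Replace each of the 13 characters of dbpdbiipidpid in place — pdb ii db pdb ii pid pid db pid pdb db pid pdb — and concatenate.

pdbiidbpdbiipidpiddbpidpdbdbpidpdb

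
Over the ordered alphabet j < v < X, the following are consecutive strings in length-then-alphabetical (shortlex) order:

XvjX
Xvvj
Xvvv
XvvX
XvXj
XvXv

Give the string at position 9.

XXjv

Stepping forward 3 times from XvXv: XvXv → XvXX → XXjj, then the target.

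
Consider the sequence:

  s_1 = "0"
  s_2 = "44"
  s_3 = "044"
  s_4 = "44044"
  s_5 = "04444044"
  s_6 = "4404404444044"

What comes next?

044440444404404444044

Each term (from the third on) is the two preceding terms concatenated in order: term 3 = 0·44 = 044.
The next term joins 04444044 and 4404404444044.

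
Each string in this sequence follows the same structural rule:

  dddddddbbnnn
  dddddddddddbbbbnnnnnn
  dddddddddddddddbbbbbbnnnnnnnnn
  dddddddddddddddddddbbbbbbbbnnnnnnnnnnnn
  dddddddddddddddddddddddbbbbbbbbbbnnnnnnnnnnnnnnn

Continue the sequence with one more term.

Term n consists of 4n+3 d's, followed by 2n b's, followed by 3n n's (n = 1, 2, …).
For the next term, n = 6, so the run lengths are 27, 12, 18.

dddddddddddddddddddddddddddbbbbbbbbbbbbnnnnnnnnnnnnnnnnnn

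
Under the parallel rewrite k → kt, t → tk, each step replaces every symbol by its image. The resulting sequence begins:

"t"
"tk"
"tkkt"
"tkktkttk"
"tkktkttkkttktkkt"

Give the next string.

tkktkttkkttktkktkttktkkttkktkttk

Replace each of the 16 characters of tkktkttkkttktkkt in place — tk kt kt tk kt tk tk kt kt tk tk kt tk kt kt tk — and concatenate.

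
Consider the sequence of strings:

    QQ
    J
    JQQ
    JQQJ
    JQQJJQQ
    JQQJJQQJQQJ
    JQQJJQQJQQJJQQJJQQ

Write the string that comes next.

From term 3 onward, concatenate the last term with the second-to-last: J·QQ = JQQ, JQQ·J = JQQJ, …
Continuing: JQQJJQQJQQJJQQJJQQ · JQQJJQQJQQJ gives term 8.

JQQJJQQJQQJJQQJJQQJQQJJQQJQQJ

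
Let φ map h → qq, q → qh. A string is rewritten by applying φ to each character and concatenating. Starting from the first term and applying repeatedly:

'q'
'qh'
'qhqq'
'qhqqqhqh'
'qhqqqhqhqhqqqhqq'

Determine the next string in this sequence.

Rewriting the 16 symbols of qhqqqhqhqhqqqhqq one by one yields qh qq qh qh qh qq qh qq qh qq qh qh qh qq qh qh; concatenated:

qhqqqhqhqhqqqhqqqhqqqhqhqhqqqhqh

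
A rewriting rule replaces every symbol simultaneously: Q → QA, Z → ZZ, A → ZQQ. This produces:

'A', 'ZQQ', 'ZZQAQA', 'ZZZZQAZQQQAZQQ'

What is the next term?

Applying the rule to each of the 14 symbols of ZZZZQAZQQQAZQQ gives the pieces ZZ ZZ ZZ ZZ QA ZQQ ZZ QA QA QA ZQQ ZZ QA QA, which concatenate to the answer.

ZZZZZZZZQAZQQZZQAQAQAZQQZZQAQA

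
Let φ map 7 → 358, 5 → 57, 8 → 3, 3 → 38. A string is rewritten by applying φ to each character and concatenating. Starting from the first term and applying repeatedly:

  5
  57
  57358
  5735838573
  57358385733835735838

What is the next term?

Applying the rule to each of the 20 symbols of 57358385733835735838 gives the pieces 57 358 38 57 3 38 3 57 358 38 38 3 38 57 358 38 57 3 38 3, which concatenate to the answer.

57358385733835735838383385735838573383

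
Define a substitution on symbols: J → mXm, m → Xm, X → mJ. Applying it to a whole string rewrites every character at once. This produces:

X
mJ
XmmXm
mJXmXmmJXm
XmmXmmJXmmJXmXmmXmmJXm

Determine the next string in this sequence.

mJXmXmmJXmXmmXmmJXmXmmXmmJXmmJXmXmmJXmXmmXmmJXm

φ(XmmXmmJXmmJXmXmmXmmJXm) expands symbol-by-symbol to mJ Xm Xm mJ Xm Xm mXm mJ Xm Xm mXm mJ Xm mJ Xm Xm mJ Xm Xm mXm mJ Xm; joining the 22 pieces gives the next term.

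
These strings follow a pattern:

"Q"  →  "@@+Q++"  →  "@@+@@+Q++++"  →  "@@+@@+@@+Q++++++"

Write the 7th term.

Every step adds @@+ to the front and ++ to the end of the previous string.
From @@+@@+@@+Q++++++, 3 further steps: @@+@@+@@+Q++++++ → @@+@@+@@+@@+Q++++++++ → @@+@@+@@+@@+@@+Q++++++++++ → (answer).

@@+@@+@@+@@+@@+@@+Q++++++++++++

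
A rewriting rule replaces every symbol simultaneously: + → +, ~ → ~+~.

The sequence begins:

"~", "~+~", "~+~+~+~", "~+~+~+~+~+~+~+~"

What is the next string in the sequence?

~+~+~+~+~+~+~+~+~+~+~+~+~+~+~+~

Replace each of the 15 characters of ~+~+~+~+~+~+~+~ in place — ~+~ + ~+~ + ~+~ + ~+~ + ~+~ + ~+~ + ~+~ + ~+~ — and concatenate.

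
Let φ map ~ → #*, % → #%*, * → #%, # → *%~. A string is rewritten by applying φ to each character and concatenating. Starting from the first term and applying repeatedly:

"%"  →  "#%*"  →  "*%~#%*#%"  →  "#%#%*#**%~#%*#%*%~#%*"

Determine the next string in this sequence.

Rewriting the 21 symbols of #%#%*#**%~#%*#%*%~#%* one by one yields *%~ #%* *%~ #%* #% *%~ #% #% #%* #* *%~ #%* #% *%~ #%* #% #%* #* *%~ #%* #%; concatenated:

*%~#%**%~#%*#%*%~#%#%#%*#**%~#%*#%*%~#%*#%#%*#**%~#%*#%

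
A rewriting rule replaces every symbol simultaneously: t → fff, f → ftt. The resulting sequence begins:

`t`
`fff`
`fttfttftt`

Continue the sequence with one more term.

fttfffffffttfffffffttffffff

Rewriting each symbol of fttfttftt: f→ftt, t→fff, t→fff, f→ftt, t→fff, t→fff, f→ftt, t→fff, t→fff, which concatenates to ftt fff fff ftt fff fff ftt fff fff.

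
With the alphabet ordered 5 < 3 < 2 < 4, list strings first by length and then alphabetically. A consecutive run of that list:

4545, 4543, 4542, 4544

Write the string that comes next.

4355

Treat 4544 as a base-4 numeral over the given alphabet and add one, carrying through any trailing 4's.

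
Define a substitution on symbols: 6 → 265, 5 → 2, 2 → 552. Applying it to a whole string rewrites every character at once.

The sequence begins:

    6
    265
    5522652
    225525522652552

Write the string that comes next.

Applying the rule to each of the 15 symbols of 225525522652552 gives the pieces 552 552 2 2 552 2 2 552 552 265 2 552 2 2 552, which concatenate to the answer.

5525522255222552552265255222552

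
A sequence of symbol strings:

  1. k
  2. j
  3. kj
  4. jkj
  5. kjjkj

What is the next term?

jkjkjjkj

Each term (from the third on) is the two preceding terms concatenated in order: term 3 = k·j = kj.
The next term joins jkj and kjjkj.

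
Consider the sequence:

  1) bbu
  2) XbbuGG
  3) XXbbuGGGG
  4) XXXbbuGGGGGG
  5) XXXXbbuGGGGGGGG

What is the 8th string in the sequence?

Each term wraps the previous one in X on the left and GG on the right.
From XXXXbbuGGGGGGGG, 3 further steps: XXXXbbuGGGGGGGG → XXXXXbbuGGGGGGGGGG → XXXXXXbbuGGGGGGGGGGGG → (answer).

XXXXXXXbbuGGGGGGGGGGGGGG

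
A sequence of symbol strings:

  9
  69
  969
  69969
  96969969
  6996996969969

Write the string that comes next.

969699696996996969969

From term 3 onward, concatenate the second-to-last term with the last: 9·69 = 969, 69·969 = 69969, …
Continuing: 96969969 · 6996996969969 gives term 7.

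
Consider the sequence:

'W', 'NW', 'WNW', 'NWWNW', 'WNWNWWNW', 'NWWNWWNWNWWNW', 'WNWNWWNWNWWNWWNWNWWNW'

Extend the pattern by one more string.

NWWNWWNWNWWNWWNWNWWNWNWWNWWNWNWWNW

From term 3 onward, concatenate the second-to-last term with the last: W·NW = WNW, NW·WNW = NWWNW, …
The next term joins NWWNWWNWNWWNW and WNWNWWNWNWWNWWNWNWWNW.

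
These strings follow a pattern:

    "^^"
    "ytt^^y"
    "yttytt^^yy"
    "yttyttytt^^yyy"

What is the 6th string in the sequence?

Each term wraps the previous one in ytt on the left and y on the right.
From yttyttytt^^yyy, 2 further steps: yttyttytt^^yyy → yttyttyttytt^^yyyy → (answer).

yttyttyttyttytt^^yyyyy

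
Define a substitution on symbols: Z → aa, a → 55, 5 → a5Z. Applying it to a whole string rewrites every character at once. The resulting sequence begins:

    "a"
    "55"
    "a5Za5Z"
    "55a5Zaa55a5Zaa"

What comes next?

φ(55a5Zaa55a5Zaa) expands symbol-by-symbol to a5Z a5Z 55 a5Z aa 55 55 a5Z a5Z 55 a5Z aa 55 55; joining the 14 pieces gives the next term.

a5Za5Z55a5Zaa5555a5Za5Z55a5Zaa5555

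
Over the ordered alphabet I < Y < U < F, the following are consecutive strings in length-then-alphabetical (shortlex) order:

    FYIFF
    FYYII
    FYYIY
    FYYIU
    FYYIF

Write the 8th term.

FYYYU

Stepping forward 3 times from FYYIF: FYYIF → FYYYI → FYYYY, then the target.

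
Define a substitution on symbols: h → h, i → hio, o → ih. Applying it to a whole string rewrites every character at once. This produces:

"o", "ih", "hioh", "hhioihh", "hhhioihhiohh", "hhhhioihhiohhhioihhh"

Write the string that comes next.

Replace each of the 20 characters of hhhhioihhiohhhioihhh in place — h h h h hio ih hio h h hio ih h h h hio ih hio h h h — and concatenate.

hhhhhioihhiohhhioihhhhhioihhiohhh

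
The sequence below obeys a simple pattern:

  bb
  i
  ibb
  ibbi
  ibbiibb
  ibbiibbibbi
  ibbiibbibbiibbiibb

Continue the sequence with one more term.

Each term (from the third on) is the previous term followed by the one before it: term 3 = i·bb = ibb.
So term 8 is ibbiibbibbiibbiibb·ibbiibbibbi.

ibbiibbibbiibbiibbibbiibbibbi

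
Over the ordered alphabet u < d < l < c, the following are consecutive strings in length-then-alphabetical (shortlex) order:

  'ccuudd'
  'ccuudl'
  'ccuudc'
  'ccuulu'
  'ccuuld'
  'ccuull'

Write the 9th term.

Continuing the enumeration 3 steps past ccuull: ccuull → ccuulc → ccuucu → (answer).

ccuucd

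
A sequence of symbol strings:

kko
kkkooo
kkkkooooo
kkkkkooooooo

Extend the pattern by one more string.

Reading off run lengths: k runs 2, 3, 4, 5; o runs 1, 3, 5, 7 — each is linear in n (n = 1, 2, …).
For the next term, n = 5, so the run lengths are 6, 9.

kkkkkkooooooooo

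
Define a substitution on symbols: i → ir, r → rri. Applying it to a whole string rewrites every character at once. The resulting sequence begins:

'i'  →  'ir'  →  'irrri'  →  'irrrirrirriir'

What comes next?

Applying the rule to each of the 13 symbols of irrrirrirriir gives the pieces ir rri rri rri ir rri rri ir rri rri ir ir rri, which concatenate to the answer.

irrrirrirriirrrirriirrrirriirirrri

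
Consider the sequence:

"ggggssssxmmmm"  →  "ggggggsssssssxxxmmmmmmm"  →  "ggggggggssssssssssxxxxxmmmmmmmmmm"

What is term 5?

Reading off run lengths: g runs 4, 6, 8; s runs 4, 7, 10; x runs 1, 3, 5; m runs 4, 7, 10 — each is linear in n (n = 1, 2, …).
At n = 5 the blocks have lengths 12, 16, 9, 16.

ggggggggggggssssssssssssssssxxxxxxxxxmmmmmmmmmmmmmmmm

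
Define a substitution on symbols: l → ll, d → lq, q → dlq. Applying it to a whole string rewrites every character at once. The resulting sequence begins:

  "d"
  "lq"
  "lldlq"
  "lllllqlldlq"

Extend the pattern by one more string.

Rewriting each symbol of lllllqlldlq: l→ll, l→ll, l→ll, l→ll, l→ll, q→dlq, l→ll, l→ll, d→lq, l→ll, q→dlq, which concatenates to ll ll ll ll ll dlq ll ll lq ll dlq.

lllllllllldlqlllllqlldlq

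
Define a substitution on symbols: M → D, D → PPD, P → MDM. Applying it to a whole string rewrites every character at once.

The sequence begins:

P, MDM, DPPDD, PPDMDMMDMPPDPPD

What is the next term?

Rewriting the 15 symbols of PPDMDMMDMPPDPPD one by one yields MDM MDM PPD D PPD D D PPD D MDM MDM PPD MDM MDM PPD; concatenated:

MDMMDMPPDDPPDDDPPDDMDMMDMPPDMDMMDMPPD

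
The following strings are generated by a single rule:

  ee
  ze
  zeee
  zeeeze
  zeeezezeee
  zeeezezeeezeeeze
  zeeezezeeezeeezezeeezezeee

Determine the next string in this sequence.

From term 3 onward, concatenate the last term with the second-to-last: ze·ee = zeee, zeee·ze = zeeeze, …
So term 8 is zeeezezeeezeeezezeeezezeee·zeeezezeeezeeeze.

zeeezezeeezeeezezeeezezeeezeeezezeeezeeeze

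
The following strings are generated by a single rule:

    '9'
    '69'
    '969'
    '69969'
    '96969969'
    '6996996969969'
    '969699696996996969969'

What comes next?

6996996969969969699696996996969969

Each term (from the third on) is the two preceding terms concatenated in order: term 3 = 9·69 = 969.
Continuing: 6996996969969 · 969699696996996969969 gives term 8.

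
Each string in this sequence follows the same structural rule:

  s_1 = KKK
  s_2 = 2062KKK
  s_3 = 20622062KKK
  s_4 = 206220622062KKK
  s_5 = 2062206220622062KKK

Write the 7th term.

Each term is the previous one with 2062 prepended.
From 2062206220622062KKK, 2 further steps: 2062206220622062KKK → 20622062206220622062KKK → (answer).

206220622062206220622062KKK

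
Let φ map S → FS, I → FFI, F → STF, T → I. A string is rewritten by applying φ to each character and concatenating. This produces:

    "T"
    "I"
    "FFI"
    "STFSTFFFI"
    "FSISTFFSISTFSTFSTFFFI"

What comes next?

Rewriting the 21 symbols of FSISTFFSISTFSTFSTFFFI one by one yields STF FS FFI FS I STF STF FS FFI FS I STF FS I STF FS I STF STF STF FFI; concatenated:

STFFSFFIFSISTFSTFFSFFIFSISTFFSISTFFSISTFSTFSTFFFI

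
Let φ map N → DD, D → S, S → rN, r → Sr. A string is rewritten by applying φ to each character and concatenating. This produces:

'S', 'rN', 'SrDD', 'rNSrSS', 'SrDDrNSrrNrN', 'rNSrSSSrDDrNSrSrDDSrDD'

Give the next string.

Rewriting the 22 symbols of rNSrSSSrDDrNSrSrDDSrDD one by one yields Sr DD rN Sr rN rN rN Sr S S Sr DD rN Sr rN Sr S S rN Sr S S; concatenated:

SrDDrNSrrNrNrNSrSSSrDDrNSrrNSrSSrNSrSS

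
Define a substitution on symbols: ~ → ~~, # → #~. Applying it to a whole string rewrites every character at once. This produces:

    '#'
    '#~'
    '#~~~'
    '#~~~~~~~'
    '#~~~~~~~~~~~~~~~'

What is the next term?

Applying the rule to each of the 16 symbols of #~~~~~~~~~~~~~~~ gives the pieces #~ ~~ ~~ ~~ ~~ ~~ ~~ ~~ ~~ ~~ ~~ ~~ ~~ ~~ ~~ ~~, which concatenate to the answer.

#~~~~~~~~~~~~~~~~~~~~~~~~~~~~~~~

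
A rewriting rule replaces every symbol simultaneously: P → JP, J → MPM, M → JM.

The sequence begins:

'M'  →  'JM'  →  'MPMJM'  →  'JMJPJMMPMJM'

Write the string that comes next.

Expanding JMJPJMMPMJM: J→MPM, M→JM, J→MPM, P→JP, J→MPM, M→JM, M→JM, P→JP, M→JM, J→MPM, M→JM. Concatenated: MPM JM MPM JP MPM JM JM JP JM MPM JM.

MPMJMMPMJPMPMJMJMJPJMMPMJM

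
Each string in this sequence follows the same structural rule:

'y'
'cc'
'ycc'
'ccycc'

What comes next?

Each term (from the third on) is the two preceding terms concatenated in order: term 3 = y·cc = ycc.
The next term joins ycc and ccycc.

yccccycc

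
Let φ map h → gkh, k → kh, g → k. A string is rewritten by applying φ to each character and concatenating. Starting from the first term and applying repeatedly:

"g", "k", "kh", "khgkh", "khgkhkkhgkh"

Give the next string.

khgkhkkhgkhkhkhgkhkkhgkh

Rewriting each symbol of khgkhkkhgkh: k→kh, h→gkh, g→k, k→kh, h→gkh, k→kh, k→kh, h→gkh, g→k, k→kh, h→gkh, which concatenates to kh gkh k kh gkh kh kh gkh k kh gkh.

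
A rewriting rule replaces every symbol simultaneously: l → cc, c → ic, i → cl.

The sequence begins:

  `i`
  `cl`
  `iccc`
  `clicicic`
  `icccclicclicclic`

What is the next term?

clicicicicccclicicccclicicccclic

Replace each of the 16 characters of icccclicclicclic in place — cl ic ic ic ic cc cl ic ic cc cl ic ic cc cl ic — and concatenate.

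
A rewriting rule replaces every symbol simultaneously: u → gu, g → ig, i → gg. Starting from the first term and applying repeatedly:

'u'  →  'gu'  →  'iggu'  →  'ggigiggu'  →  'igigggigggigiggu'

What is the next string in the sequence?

φ(igigggigggigiggu) expands symbol-by-symbol to gg ig gg ig ig ig gg ig ig ig gg ig gg ig ig gu; joining the 16 pieces gives the next term.

ggigggigigigggigigigggigggigiggu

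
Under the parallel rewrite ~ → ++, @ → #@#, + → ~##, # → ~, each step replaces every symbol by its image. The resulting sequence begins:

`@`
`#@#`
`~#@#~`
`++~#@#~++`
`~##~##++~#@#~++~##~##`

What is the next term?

Rewriting the 21 symbols of ~##~##++~#@#~++~##~## one by one yields ++ ~ ~ ++ ~ ~ ~## ~## ++ ~ #@# ~ ++ ~## ~## ++ ~ ~ ++ ~ ~; concatenated:

++~~++~~~##~##++~#@#~++~##~##++~~++~~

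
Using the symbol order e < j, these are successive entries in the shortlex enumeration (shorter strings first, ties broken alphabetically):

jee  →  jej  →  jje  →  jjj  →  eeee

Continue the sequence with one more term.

eeej

Find the rightmost character of eeee below j, bump it to the next letter, and reset everything to its right to e.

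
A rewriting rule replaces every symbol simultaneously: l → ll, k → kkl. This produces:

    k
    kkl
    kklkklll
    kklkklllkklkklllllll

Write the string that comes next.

kklkklllkklkklllllllkklkklllkklkklllllllllllllll

Replace each of the 20 characters of kklkklllkklkklllllll in place — kkl kkl ll kkl kkl ll ll ll kkl kkl ll kkl kkl ll ll ll ll ll ll ll — and concatenate.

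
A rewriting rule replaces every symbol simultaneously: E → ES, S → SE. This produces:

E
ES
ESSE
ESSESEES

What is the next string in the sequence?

Rewriting each symbol of ESSESEES: E→ES, S→SE, S→SE, E→ES, S→SE, E→ES, E→ES, S→SE, which concatenates to ES SE SE ES SE ES ES SE.

ESSESEESSEESESSE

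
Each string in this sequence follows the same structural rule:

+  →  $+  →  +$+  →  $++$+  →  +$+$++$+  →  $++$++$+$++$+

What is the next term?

Each term (from the third on) is the two preceding terms concatenated in order: term 3 = +·$+ = +$+.
The next term joins +$+$++$+ and $++$++$+$++$+.

+$+$++$+$++$++$+$++$+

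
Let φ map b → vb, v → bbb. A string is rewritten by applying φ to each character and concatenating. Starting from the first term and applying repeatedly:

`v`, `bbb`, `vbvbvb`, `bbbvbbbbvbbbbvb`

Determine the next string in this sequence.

Applying the rule to each of the 15 symbols of bbbvbbbbvbbbbvb gives the pieces vb vb vb bbb vb vb vb vb bbb vb vb vb vb bbb vb, which concatenate to the answer.

vbvbvbbbbvbvbvbvbbbbvbvbvbvbbbbvb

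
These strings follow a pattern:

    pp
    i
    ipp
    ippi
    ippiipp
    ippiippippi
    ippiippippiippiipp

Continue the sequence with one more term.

From term 3 onward, concatenate the last term with the second-to-last: i·pp = ipp, ipp·i = ippi, …
So term 8 is ippiippippiippiipp·ippiippippi.

ippiippippiippiippippiippippi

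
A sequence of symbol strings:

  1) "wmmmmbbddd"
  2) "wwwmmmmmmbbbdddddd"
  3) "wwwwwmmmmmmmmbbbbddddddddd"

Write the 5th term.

wwwwwwwwwmmmmmmmmmmmmbbbbbbddddddddddddddd

Each string has the form w^{2n-1} m^{2n+2} b^{n+1} d^{3n} (n = 1, 2, …).
For term 5, n = 5, so the run lengths are 9, 12, 6, 15.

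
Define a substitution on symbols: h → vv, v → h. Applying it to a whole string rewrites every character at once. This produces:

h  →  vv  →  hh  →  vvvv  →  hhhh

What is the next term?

vvvvvvvv

Apply φ to hhhh symbol by symbol: h→vv, h→vv, h→vv, h→vv; joined: vv vv vv vv.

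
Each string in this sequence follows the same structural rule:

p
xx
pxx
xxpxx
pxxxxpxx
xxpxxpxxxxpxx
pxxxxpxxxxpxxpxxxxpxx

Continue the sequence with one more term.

This is a Fibonacci-style word recurrence s(k) = s(k−2)·s(k−1): e.g. p·xx = pxx.
So term 8 is xxpxxpxxxxpxx·pxxxxpxxxxpxxpxxxxpxx.

xxpxxpxxxxpxxpxxxxpxxxxpxxpxxxxpxx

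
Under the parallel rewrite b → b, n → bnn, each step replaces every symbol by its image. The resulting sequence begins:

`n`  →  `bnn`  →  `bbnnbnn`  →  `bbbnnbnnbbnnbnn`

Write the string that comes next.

bbbbnnbnnbbnnbnnbbbnnbnnbbnnbnn

Applying the rule to each of the 15 symbols of bbbnnbnnbbnnbnn gives the pieces b b b bnn bnn b bnn bnn b b bnn bnn b bnn bnn, which concatenate to the answer.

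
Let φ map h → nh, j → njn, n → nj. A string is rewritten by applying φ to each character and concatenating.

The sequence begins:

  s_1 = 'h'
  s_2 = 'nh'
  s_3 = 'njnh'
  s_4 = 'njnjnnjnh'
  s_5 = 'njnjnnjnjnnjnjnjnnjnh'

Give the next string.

njnjnnjnjnnjnjnjnnjnjnnjnjnjnnjnjnnjnjnnjnjnjnnjnh

Applying the rule to each of the 21 symbols of njnjnnjnjnnjnjnjnnjnh gives the pieces nj njn nj njn nj nj njn nj njn nj nj njn nj njn nj njn nj nj njn nj nh, which concatenate to the answer.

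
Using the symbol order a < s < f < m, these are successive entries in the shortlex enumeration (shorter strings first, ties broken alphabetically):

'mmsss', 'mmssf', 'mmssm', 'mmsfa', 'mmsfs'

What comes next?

The successor of mmsfs increments the rightmost position that isn't already m and resets every position after it to a.

mmsff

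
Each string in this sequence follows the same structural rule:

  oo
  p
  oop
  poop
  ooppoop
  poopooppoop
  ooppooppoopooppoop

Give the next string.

poopooppoopooppooppoopooppoop

Each term (from the third on) is the two preceding terms concatenated in order: term 3 = oo·p = oop.
So term 8 is poopooppoop·ooppooppoopooppoop.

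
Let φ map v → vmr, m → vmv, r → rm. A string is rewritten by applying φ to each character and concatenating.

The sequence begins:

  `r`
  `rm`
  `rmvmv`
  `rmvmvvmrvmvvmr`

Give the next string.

Applying the rule to each of the 14 symbols of rmvmvvmrvmvvmr gives the pieces rm vmv vmr vmv vmr vmr vmv rm vmr vmv vmr vmr vmv rm, which concatenate to the answer.

rmvmvvmrvmvvmrvmrvmvrmvmrvmvvmrvmrvmvrm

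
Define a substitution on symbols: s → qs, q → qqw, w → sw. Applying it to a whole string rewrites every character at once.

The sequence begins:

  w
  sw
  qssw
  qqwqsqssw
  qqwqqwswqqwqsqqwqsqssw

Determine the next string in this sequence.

Replace each of the 22 characters of qqwqqwswqqwqsqqwqsqssw in place — qqw qqw sw qqw qqw sw qs sw qqw qqw sw qqw qs qqw qqw sw qqw qs qqw qs qs sw — and concatenate.

qqwqqwswqqwqqwswqsswqqwqqwswqqwqsqqwqqwswqqwqsqqwqsqssw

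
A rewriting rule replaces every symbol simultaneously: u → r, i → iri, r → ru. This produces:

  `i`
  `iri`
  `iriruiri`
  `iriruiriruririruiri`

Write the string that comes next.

Applying the rule to each of the 19 symbols of iriruiriruririruiri gives the pieces iri ru iri ru r iri ru iri ru r ru iri ru iri ru r iri ru iri, which concatenate to the answer.

iriruiriruririruirirurruiriruiriruririruiri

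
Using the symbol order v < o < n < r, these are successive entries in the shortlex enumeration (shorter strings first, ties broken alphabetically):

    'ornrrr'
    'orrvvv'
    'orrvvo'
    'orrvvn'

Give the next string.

Treat orrvvn as a base-4 numeral over the given alphabet and add one, carrying through any trailing r's.

orrvvr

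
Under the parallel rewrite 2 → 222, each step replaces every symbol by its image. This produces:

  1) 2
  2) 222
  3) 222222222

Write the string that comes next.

Rewriting each symbol of 222222222: 2→222, 2→222, 2→222, 2→222, 2→222, 2→222, 2→222, 2→222, 2→222, which concatenates to 222 222 222 222 222 222 222 222 222.

222222222222222222222222222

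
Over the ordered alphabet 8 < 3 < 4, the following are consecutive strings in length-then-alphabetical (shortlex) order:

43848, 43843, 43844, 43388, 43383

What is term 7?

43338

Continuing the enumeration 2 steps past 43383: 43383 → 43384 → (answer).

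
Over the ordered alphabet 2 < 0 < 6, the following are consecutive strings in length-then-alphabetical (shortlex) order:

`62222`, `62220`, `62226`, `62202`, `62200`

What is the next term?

62206

The successor of 62200 increments the rightmost position that isn't already 6 and resets every position after it to 2.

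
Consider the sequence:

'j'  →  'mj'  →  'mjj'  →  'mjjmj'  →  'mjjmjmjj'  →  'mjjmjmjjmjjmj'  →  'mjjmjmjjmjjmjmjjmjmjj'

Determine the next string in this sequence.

mjjmjmjjmjjmjmjjmjmjjmjjmjmjjmjjmj

This is a Fibonacci-style word recurrence s(k) = s(k−1)·s(k−2): e.g. mj·j = mjj.
Continuing: mjjmjmjjmjjmjmjjmjmjj · mjjmjmjjmjjmj gives term 8.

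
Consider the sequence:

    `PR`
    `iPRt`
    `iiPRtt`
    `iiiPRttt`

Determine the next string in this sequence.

Each term wraps the previous one in i on the left and t on the right.
Applying this once more to iiiPRttt:

iiiiPRtttt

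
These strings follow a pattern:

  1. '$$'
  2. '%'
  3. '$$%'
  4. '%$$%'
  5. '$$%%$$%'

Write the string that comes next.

From term 3 onward, concatenate the second-to-last term with the last: $$·% = $$%, %·$$% = %$$%, …
The next term joins %$$% and $$%%$$%.

%$$%$$%%$$%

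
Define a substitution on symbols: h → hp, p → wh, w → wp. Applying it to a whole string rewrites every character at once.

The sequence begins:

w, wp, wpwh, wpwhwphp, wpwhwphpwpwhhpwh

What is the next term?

wpwhwphpwpwhhpwhwpwhwphphpwhwphp

φ(wpwhwphpwpwhhpwh) expands symbol-by-symbol to wp wh wp hp wp wh hp wh wp wh wp hp hp wh wp hp; joining the 16 pieces gives the next term.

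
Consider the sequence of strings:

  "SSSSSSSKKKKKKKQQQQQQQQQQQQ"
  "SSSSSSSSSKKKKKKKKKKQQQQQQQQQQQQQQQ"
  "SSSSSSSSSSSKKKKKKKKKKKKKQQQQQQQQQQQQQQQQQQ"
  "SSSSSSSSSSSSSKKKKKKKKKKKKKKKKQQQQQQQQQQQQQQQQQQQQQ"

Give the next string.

Each string has the form S^{2n+1} K^{3n-2} Q^{3n+3}, where the shown terms are n = 3, 4, 5, 6.
Setting n = 7 gives 15, 19, 24 characters in each block.

SSSSSSSSSSSSSSSKKKKKKKKKKKKKKKKKKKQQQQQQQQQQQQQQQQQQQQQQQQ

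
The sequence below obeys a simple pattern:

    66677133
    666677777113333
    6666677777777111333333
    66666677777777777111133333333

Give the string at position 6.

The n-th term is n+2 6's then 3n-1 7's then n 1's then 2n 3's (n = 1, 2, …).
For term 6, n = 6, so the run lengths are 8, 17, 6, 12.

6666666677777777777777777111111333333333333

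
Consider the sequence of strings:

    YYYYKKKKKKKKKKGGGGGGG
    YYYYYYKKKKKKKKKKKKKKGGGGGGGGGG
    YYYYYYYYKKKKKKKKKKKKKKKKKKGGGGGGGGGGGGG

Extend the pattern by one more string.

YYYYYYYYYYKKKKKKKKKKKKKKKKKKKKKKGGGGGGGGGGGGGGGG

The n-th term is 2n Y's then 4n+2 K's then 3n+1 G's, where the shown terms are n = 2, 3, 4.
At n = 5 the blocks have lengths 10, 22, 16.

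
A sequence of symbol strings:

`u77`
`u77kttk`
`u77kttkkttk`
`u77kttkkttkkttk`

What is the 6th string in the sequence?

Every step adds kttk to the end: s(k+1) = s(k)·kttk.
From u77kttkkttkkttk, 2 further steps: u77kttkkttkkttk → u77kttkkttkkttkkttk → (answer).

u77kttkkttkkttkkttkkttk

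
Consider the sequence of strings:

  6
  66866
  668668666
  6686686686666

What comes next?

s(k+1) = 668·s(k)·6, so each term gains 668 as a prefix and 6 as a suffix.
Applying this once more to 6686686686666:

66866866866866666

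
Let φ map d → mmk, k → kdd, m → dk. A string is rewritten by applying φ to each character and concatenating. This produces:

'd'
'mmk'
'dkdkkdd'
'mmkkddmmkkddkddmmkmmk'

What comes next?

dkdkkddkddmmkmmkdkdkkddkddmmkmmkkddmmkmmkdkdkkdddkdkkdd

Replace each of the 21 characters of mmkkddmmkkddkddmmkmmk in place — dk dk kdd kdd mmk mmk dk dk kdd kdd mmk mmk kdd mmk mmk dk dk kdd dk dk kdd — and concatenate.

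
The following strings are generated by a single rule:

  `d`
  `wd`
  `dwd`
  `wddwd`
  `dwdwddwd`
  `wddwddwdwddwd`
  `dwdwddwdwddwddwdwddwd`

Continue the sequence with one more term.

From term 3 onward, concatenate the second-to-last term with the last: d·wd = dwd, wd·dwd = wddwd, …
So term 8 is wddwddwdwddwd·dwdwddwdwddwddwdwddwd.

wddwddwdwddwddwdwddwdwddwddwdwddwd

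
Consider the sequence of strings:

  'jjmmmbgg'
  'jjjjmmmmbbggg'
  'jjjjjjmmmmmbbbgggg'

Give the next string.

jjjjjjjjmmmmmmbbbbggggg

The n-th term is 2n j's then n+2 m's then n b's then n+1 g's (n = 1, 2, …).
For the next term, n = 4, so the run lengths are 8, 6, 4, 5.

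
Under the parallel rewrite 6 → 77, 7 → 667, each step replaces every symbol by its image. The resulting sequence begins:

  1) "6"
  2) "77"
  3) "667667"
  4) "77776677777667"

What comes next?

Rewriting the 14 symbols of 77776677777667 one by one yields 667 667 667 667 77 77 667 667 667 667 667 77 77 667; concatenated:

66766766766777776676676676676677777667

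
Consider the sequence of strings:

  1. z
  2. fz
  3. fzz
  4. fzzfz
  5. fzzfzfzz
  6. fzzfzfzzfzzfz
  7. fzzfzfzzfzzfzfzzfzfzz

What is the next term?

From term 3 onward, concatenate the last term with the second-to-last: fz·z = fzz, fzz·fz = fzzfz, …
Continuing: fzzfzfzzfzzfzfzzfzfzz · fzzfzfzzfzzfz gives term 8.

fzzfzfzzfzzfzfzzfzfzzfzzfzfzzfzzfz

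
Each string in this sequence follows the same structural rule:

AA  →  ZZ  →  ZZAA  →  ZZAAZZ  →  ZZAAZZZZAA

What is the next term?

Each term (from the third on) is the previous term followed by the one before it: term 3 = ZZ·AA = ZZAA.
Continuing: ZZAAZZZZAA · ZZAAZZ gives term 6.

ZZAAZZZZAAZZAAZZ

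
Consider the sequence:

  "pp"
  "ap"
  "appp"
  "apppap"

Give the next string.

From term 3 onward, concatenate the last term with the second-to-last: ap·pp = appp, appp·ap = apppap, …
Continuing: apppap · appp gives term 5.

apppapappp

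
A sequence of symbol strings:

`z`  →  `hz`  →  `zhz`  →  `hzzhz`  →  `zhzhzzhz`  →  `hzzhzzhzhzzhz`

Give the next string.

zhzhzzhzhzzhzzhzhzzhz

From term 3 onward, concatenate the second-to-last term with the last: z·hz = zhz, hz·zhz = hzzhz, …
The next term joins zhzhzzhz and hzzhzzhzhzzhz.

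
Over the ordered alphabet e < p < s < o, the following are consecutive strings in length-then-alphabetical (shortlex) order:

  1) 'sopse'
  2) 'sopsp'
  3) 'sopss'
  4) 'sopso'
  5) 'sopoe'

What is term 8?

sopoo

Advancing 3 positions from sopoe through sopoe → sopop → sopos reaches term 8.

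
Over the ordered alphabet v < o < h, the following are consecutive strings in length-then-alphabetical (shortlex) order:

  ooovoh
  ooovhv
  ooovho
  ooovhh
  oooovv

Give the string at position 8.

ooooov

Stepping forward 3 times from oooovv: oooovv → oooovo → oooovh, then the target.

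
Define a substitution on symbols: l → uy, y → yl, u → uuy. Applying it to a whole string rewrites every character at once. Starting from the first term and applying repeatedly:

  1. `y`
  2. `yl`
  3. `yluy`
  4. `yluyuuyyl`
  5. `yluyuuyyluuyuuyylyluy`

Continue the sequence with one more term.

Applying the rule to each of the 21 symbols of yluyuuyyluuyuuyylyluy gives the pieces yl uy uuy yl uuy uuy yl yl uy uuy uuy yl uuy uuy yl yl uy yl uy uuy yl, which concatenate to the answer.

yluyuuyyluuyuuyylyluyuuyuuyyluuyuuyylyluyyluyuuyyl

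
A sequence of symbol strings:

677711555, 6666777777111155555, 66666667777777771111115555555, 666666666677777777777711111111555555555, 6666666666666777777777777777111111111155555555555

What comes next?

Each string has the form 6^{3n-2} 7^{3n} 1^{2n} 5^{2n+1} (n = 1, 2, …).
Setting n = 6 gives 16, 18, 12, 13 characters in each block.

66666666666666667777777777777777771111111111115555555555555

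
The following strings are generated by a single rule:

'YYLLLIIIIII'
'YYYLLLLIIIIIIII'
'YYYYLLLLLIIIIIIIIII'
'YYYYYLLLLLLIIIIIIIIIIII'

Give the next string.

Reading off run lengths: Y runs 2, 3, 4, 5; L runs 3, 4, 5, 6; I runs 6, 8, 10, 12 — each is linear in n, where the shown terms are n = 3, 4, 5, 6.
Setting n = 7 gives 6, 7, 14 characters in each block.

YYYYYYLLLLLLLIIIIIIIIIIIIII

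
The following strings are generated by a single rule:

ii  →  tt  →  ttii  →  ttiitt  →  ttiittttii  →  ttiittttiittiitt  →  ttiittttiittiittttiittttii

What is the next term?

From term 3 onward, concatenate the last term with the second-to-last: tt·ii = ttii, ttii·tt = ttiitt, …
So term 8 is ttiittttiittiittttiittttii·ttiittttiittiitt.

ttiittttiittiittttiittttiittiittttiittiitt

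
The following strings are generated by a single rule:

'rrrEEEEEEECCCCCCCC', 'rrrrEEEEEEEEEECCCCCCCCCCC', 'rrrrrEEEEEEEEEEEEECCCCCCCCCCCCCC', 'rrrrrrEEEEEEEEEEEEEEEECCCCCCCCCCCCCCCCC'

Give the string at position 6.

rrrrrrrrEEEEEEEEEEEEEEEEEEEEEECCCCCCCCCCCCCCCCCCCCCCC

Reading off run lengths: r runs 3, 4, 5, 6; E runs 7, 10, 13, 16; C runs 8, 11, 14, 17 — each is linear in n, where the shown terms are n = 2, 3, 4, 5.
Setting n = 7 gives 8, 22, 23 characters in each block.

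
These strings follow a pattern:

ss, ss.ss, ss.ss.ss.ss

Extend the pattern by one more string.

s(k+1) = s(k)·.·s(k) — each term doubles the last with '.' between the halves.
Doubling ss.ss.ss.ss with '.' between the halves:

ss.ss.ss.ss.ss.ss.ss.ss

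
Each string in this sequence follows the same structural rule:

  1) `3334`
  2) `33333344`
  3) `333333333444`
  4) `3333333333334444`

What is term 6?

333333333333333333444444

Term n consists of 3n 3's, followed by n 4's (n = 1, 2, …).
Setting n = 6 gives 18, 6 characters in each block.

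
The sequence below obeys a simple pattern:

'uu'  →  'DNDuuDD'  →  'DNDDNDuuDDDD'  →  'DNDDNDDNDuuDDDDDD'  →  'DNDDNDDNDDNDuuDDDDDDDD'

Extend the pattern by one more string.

s(k+1) = DND·s(k)·DD, so each term gains DND as a prefix and DD as a suffix.
Applying this once more to DNDDNDDNDDNDuuDDDDDDDD:

DNDDNDDNDDNDDNDuuDDDDDDDDDD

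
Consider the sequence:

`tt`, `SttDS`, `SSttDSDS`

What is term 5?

SSSSttDSDSDSDS

Each term wraps the previous one in S on the left and DS on the right.
From SSttDSDS, 2 further steps: SSttDSDS → SSSttDSDSDS → (answer).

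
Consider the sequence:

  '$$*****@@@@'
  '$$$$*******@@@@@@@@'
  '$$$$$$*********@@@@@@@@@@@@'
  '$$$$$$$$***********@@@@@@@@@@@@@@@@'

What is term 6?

Reading off run lengths: $ runs 2, 4, 6, 8; * runs 5, 7, 9, 11; @ runs 4, 8, 12, 16 — each is linear in n (n = 1, 2, …).
Setting n = 6 gives 12, 15, 24 characters in each block.

$$$$$$$$$$$$***************@@@@@@@@@@@@@@@@@@@@@@@@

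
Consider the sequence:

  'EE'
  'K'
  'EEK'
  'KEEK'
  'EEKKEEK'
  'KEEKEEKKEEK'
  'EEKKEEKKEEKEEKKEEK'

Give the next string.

KEEKEEKKEEKEEKKEEKKEEKEEKKEEK

This is a Fibonacci-style word recurrence s(k) = s(k−2)·s(k−1): e.g. EE·K = EEK.
Continuing: KEEKEEKKEEK · EEKKEEKKEEKEEKKEEK gives term 8.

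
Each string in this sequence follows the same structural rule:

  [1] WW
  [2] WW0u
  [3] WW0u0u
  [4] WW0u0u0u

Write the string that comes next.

Every step adds 0u to the end: s(k+1) = s(k)·0u.
Applying this once more to WW0u0u0u:

WW0u0u0u0u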